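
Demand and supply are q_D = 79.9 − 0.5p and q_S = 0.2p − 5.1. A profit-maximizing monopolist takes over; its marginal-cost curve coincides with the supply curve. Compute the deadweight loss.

63.62

In inverse form: demand p = 159.8 − 2q, supply p = 25.5 + 5q.
Competitive equilibrium: 159.8 − 2q = 25.5 + 5q → q* = 19.1857, p* = 121.4286.
Marginal revenue: MR = 159.8 − 4q. Set MR = MC: 159.8 − 4q = 25.5 + 5q → q_m = 14.9222.
Price p_m = 159.8 − 2·14.9222 = 129.9556; MC(q_m) = 25.5 + 5·14.9222 = 100.111.
Competitive q* = 19.1857, so Δq = 4.2635; wedge = 129.9556 − 100.111 = 29.8446.
The triangle = ½ × 4.2635 × 29.8446 = 63.62.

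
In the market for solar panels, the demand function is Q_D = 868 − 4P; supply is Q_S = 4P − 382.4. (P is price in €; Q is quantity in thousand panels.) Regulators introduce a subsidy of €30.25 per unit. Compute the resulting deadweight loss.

In inverse form: demand P = 217 − 0.25Q, supply P = 95.6 + 0.25Q.
Competitive equilibrium: 217 − 0.25Q = 95.6 + 0.25Q → Q* = 242.8, P* = 156.3.
The subsidy lowers effective supply by 30.25: P = 65.35 + 0.25Q.
New quantity: 217 − 0.25Q = 65.35 + 0.25Q → Q' = 303.3.
Overproduction ΔQ = 303.3 − 242.8 = 60.5; wedge = subsidy = 30.25.
Welfare loss = ½ × 60.5 × 30.25 = €915.06 thousand.

€915.06 thousand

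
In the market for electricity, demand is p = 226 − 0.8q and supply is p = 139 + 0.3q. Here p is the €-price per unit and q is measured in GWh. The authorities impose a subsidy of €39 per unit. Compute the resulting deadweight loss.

Competitive equilibrium: 226 − 0.8q = 139 + 0.3q → q* = 79.0909, p* = 162.7273.
The subsidy lowers effective supply by 39: p = 100 + 0.3q.
New quantity: 226 − 0.8q = 100 + 0.3q → q' = 114.5455.
Overproduction Δq = 114.5455 − 79.0909 = 35.4546; wedge = subsidy = 39.
Welfare loss = ½ × 35.4546 × 39 = €691.36.

€691.36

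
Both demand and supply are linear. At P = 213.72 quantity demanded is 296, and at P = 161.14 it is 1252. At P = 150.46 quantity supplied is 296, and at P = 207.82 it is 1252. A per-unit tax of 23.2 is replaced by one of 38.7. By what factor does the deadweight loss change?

Demand slope = (161.14 − 213.72)/(1252 − 296) = −0.055, so P = 230 − 0.055Q.
Supply slope = (207.82 − 150.46)/(1252 − 296) = 0.06, so P = 132.7 + 0.06Q.
Competitive equilibrium: 230 − 0.055Q = 132.7 + 0.06Q → Q* = 846.087, P* = 183.4652.
For a per-unit tax t: ΔQ = t/0.115, so DWL = ½·t·(t/0.115) = t²/0.23.
At t = 23.2: DWL = 2340.174. At t = 38.7: DWL = 6511.696.
Ratio = (38.7/23.2)² = 2.783.

2.783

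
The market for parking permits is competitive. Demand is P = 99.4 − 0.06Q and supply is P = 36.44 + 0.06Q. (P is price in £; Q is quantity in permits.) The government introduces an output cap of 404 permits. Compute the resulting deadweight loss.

Competitive equilibrium: 99.4 − 0.06Q = 36.44 + 0.06Q → Q* = 524.6667, P* = 67.92.
At Q = 404: demand price = 99.4 − 0.06·404 = 75.16; supply price = 36.44 + 0.06·404 = 60.68.
ΔQ = 524.6667 − 404 = 120.6667; wedge = 75.16 − 60.68 = 14.48.
Welfare loss = ½ × 120.6667 × 14.48 = £873.63.

£873.63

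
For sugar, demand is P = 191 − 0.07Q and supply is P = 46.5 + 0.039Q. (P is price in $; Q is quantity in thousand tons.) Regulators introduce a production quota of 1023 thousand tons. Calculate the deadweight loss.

$4993.29 thousand

Competitive equilibrium: 191 − 0.07Q = 46.5 + 0.039Q → Q* = 1325.6881, P* = 98.2018.
At Q = 1023: demand price = 191 − 0.07·1023 = 119.39; supply price = 46.5 + 0.039·1023 = 86.397.
ΔQ = 1325.6881 − 1023 = 302.6881; wedge = 119.39 − 86.397 = 32.993.
The triangle = ½ × 302.6881 × 32.993 = $4993.29 thousand.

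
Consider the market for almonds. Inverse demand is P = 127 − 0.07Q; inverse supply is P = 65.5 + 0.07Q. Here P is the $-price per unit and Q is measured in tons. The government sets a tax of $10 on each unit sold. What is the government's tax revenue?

Competitive equilibrium: 127 − 0.07Q = 65.5 + 0.07Q → Q* = 439.2857, P* = 96.25.
With the tax, the buyer price exceeds the seller price by 10: (127 − 0.07Q) − (65.5 + 0.07Q) = 10 → Q' = 367.8571.
Tax revenue = 10 × 367.8571 = $3678.57.

$3678.57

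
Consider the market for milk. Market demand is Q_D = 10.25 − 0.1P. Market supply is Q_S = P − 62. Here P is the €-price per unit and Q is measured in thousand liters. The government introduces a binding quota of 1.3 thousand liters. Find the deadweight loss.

In inverse form: demand P = 102.5 − 10Q, supply P = 62 + Q.
Competitive equilibrium: 102.5 − 10Q = 62 + Q → Q* = 3.6818, P* = 65.6818.
At Q = 1.3: demand price = 102.5 − 10·1.3 = 89.5; supply price = 62 + 1·1.3 = 63.3.
ΔQ = 3.6818 − 1.3 = 2.3818; wedge = 89.5 − 63.3 = 26.2.
The triangle = ½ × 2.3818 × 26.2 = €31.20 thousand.

€31.20 thousand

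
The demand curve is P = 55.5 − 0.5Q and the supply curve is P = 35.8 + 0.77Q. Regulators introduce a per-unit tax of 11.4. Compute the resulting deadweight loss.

Competitive equilibrium: 55.5 − 0.5Q = 35.8 + 0.77Q → Q* = 15.5118, P* = 47.7441.
With the tax, the buyer price exceeds the seller price by 11.4: (55.5 − 0.5Q) − (35.8 + 0.77Q) = 11.4 → Q' = 6.5354.
ΔQ = 15.5118 − 6.5354 = 8.9764; the wedge equals the tax, 11.4.
The triangle = ½ × 8.9764 × 11.4 = 51.17.

51.17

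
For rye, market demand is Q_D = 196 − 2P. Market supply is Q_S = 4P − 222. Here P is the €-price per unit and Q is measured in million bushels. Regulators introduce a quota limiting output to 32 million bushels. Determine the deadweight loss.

€228.17 million

In inverse form: demand P = 98 − 0.5Q, supply P = 55.5 + 0.25Q.
Competitive equilibrium: 98 − 0.5Q = 55.5 + 0.25Q → Q* = 56.6667, P* = 69.6667.
At Q = 32: demand price = 98 − 0.5·32 = 82; supply price = 55.5 + 0.25·32 = 63.5.
ΔQ = 56.6667 − 32 = 24.6667; wedge = 82 − 63.5 = 18.5.
The triangle = ½ × 24.6667 × 18.5 = €228.17 million.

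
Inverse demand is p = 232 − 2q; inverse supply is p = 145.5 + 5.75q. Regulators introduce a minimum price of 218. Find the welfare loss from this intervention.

67.10

Competitive equilibrium: 232 − 2q = 145.5 + 5.75q → q* = 11.1613, p* = 209.6774.
At the floor p = 218, quantity demanded = (232 − 218)/2 = 7.
Sellers' marginal cost at q' = 7: 145.5 + 5.75·7 = 185.75.
Δq = 11.1613 − 7 = 4.1613; wedge = 218 − 185.75 = 32.25.
Deadweight loss = ½ × 4.1613 × 32.25 = 67.10.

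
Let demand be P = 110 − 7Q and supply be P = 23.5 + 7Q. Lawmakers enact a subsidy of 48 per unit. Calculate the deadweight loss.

Competitive equilibrium: 110 − 7Q = 23.5 + 7Q → Q* = 6.17857, P* = 66.75.
The subsidy lowers effective supply by 48: P = 7Q − 24.5.
New quantity: 110 − 7Q = 7Q − 24.5 → Q' = 9.60714.
Overproduction ΔQ = 9.60714 − 6.17857 = 3.42857; wedge = subsidy = 48.
DWL = ½ × 3.42857 × 48 = 82.29.

82.29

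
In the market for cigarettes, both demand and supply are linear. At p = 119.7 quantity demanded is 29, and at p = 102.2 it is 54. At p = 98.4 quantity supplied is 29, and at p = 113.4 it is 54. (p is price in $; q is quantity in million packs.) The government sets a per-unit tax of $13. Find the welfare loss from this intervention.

Demand slope = (102.2 − 119.7)/(54 − 29) = −0.7, so p = 140 − 0.7q.
Supply slope = (113.4 − 98.4)/(54 − 29) = 0.6, so p = 81 + 0.6q.
Competitive equilibrium: 140 − 0.7q = 81 + 0.6q → q* = 45.3846, p* = 108.2308.
With the tax, the buyer price exceeds the seller price by 13: (140 − 0.7q) − (81 + 0.6q) = 13 → q' = 35.3846.
Δq = 45.3846 − 35.3846 = 10; the wedge equals the tax, 13.
Welfare loss = ½ × 10 × 13 = $65 million.

$65 million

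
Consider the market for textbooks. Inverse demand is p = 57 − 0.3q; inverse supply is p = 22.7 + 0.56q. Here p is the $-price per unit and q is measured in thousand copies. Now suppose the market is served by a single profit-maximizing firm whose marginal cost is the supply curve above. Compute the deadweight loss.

$45.75 thousand

Competitive equilibrium: 57 − 0.3q = 22.7 + 0.56q → q* = 39.8837, p* = 45.0349.
Marginal revenue: MR = 57 − 0.6q. Set MR = MC: 57 − 0.6q = 22.7 + 0.56q → q_m = 29.569.
Price p_m = 57 − 0.3·29.569 = 48.1293; MC(q_m) = 22.7 + 0.56·29.569 = 39.2586.
Competitive q* = 39.8837, so Δq = 10.3147; wedge = 48.1293 − 39.2586 = 8.8707.
DWL = ½ × 10.3147 × 8.8707 = $45.75 thousand.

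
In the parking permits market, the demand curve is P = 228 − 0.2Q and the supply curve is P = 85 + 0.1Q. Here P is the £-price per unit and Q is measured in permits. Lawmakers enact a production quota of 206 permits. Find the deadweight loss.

£10989.07

Competitive equilibrium: 228 − 0.2Q = 85 + 0.1Q → Q* = 476.6667, P* = 132.6667.
At Q = 206: demand price = 228 − 0.2·206 = 186.8; supply price = 85 + 0.1·206 = 105.6.
ΔQ = 476.6667 − 206 = 270.6667; wedge = 186.8 − 105.6 = 81.2.
Welfare loss = ½ × 270.6667 × 81.2 = £10989.07.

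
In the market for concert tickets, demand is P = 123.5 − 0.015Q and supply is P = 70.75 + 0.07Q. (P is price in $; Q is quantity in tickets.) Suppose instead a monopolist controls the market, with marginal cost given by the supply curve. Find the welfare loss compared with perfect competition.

$368.28

Competitive equilibrium: 123.5 − 0.015Q = 70.75 + 0.07Q → Q* = 620.5882, P* = 114.1912.
Marginal revenue: MR = 123.5 − 0.03Q. Set MR = MC: 123.5 − 0.03Q = 70.75 + 0.07Q → Q_m = 527.5.
Price P_m = 123.5 − 0.015·527.5 = 115.5875; MC(Q_m) = 70.75 + 0.07·527.5 = 107.675.
Competitive Q* = 620.5882, so ΔQ = 93.0882; wedge = 115.5875 − 107.675 = 7.9125.
Welfare loss = ½ × 93.0882 × 7.9125 = $368.28.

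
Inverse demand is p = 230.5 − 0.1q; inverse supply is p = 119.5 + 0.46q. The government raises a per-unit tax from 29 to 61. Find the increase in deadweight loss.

2571.43

Competitive equilibrium: 230.5 − 0.1q = 119.5 + 0.46q → q* = 198.2143, p* = 210.6786.
For a per-unit tax t: Δq = t/0.56, so DWL = ½·t·(t/0.56) = t²/1.12.
At t = 29: DWL = 750.893. At t = 61: DWL = 3322.321.
Increase = 3322.321 − 750.893 = 2571.43.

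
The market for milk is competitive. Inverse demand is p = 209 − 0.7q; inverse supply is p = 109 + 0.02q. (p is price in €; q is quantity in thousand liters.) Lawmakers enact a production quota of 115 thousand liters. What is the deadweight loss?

€205.44 thousand

Competitive equilibrium: 209 − 0.7q = 109 + 0.02q → q* = 138.8889, p* = 111.7778.
At q = 115: demand price = 209 − 0.7·115 = 128.5; supply price = 109 + 0.02·115 = 111.3.
Δq = 138.8889 − 115 = 23.8889; wedge = 128.5 − 111.3 = 17.2.
Welfare loss = ½ × 23.8889 × 17.2 = €205.44 thousand.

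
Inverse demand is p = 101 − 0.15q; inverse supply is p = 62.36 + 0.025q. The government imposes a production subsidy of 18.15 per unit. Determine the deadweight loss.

Competitive equilibrium: 101 − 0.15q = 62.36 + 0.025q → q* = 220.8, p* = 67.88.
The subsidy lowers effective supply by 18.15: p = 44.21 + 0.025q.
New quantity: 101 − 0.15q = 44.21 + 0.025q → q' = 324.5143.
Overproduction Δq = 324.5143 − 220.8 = 103.7143; wedge = subsidy = 18.15.
DWL = ½ × 103.7143 × 18.15 = 941.21.

941.21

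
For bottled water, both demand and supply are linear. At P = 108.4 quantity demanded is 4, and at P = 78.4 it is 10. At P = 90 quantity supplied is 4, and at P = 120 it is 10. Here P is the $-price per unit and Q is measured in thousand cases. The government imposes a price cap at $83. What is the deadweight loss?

$52.488 thousand

Demand slope = (78.4 − 108.4)/(10 − 4) = −5, so P = 128.4 − 5Q.
Supply slope = (120 − 90)/(10 − 4) = 5, so P = 70 + 5Q.
Competitive equilibrium: 128.4 − 5Q = 70 + 5Q → Q* = 5.84, P* = 99.2.
At the ceiling P = 83, quantity supplied = (83 − 70)/5 = 2.6.
Willingness to pay at Q' = 2.6: 128.4 − 5·2.6 = 115.4.
ΔQ = 5.84 − 2.6 = 3.24; wedge = 115.4 − 83 = 32.4.
The triangle = ½ × 3.24 × 32.4 = $52.488 thousand.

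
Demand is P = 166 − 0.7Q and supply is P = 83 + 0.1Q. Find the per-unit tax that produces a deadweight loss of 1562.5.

50

Competitive equilibrium: 166 − 0.7Q = 83 + 0.1Q → Q* = 103.75, P* = 93.375.
A tax t gives ΔQ = t/0.8 and wedge t, so DWL = t²/1.6.
t²/1.6 = 1562.5 → t² = 2500 → t = 50.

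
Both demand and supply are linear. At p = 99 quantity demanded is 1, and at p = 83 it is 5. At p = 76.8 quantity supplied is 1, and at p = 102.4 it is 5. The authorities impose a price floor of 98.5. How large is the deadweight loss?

21

Demand slope = (83 − 99)/(5 − 1) = −4, so p = 103 − 4q.
Supply slope = (102.4 − 76.8)/(5 − 1) = 6.4, so p = 70.4 + 6.4q.
Competitive equilibrium: 103 − 4q = 70.4 + 6.4q → q* = 3.1346, p* = 90.4615.
At the floor p = 98.5, quantity demanded = (103 − 98.5)/4 = 1.125.
Sellers' marginal cost at q' = 1.125: 70.4 + 6.4·1.125 = 77.6.
Δq = 3.1346 − 1.125 = 2.0096; wedge = 98.5 − 77.6 = 20.9.
Deadweight loss = ½ × 2.0096 × 20.9 = 21.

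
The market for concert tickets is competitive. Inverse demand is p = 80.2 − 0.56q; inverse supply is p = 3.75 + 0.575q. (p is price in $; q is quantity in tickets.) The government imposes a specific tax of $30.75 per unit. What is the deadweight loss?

Competitive equilibrium: 80.2 − 0.56q = 3.75 + 0.575q → q* = 67.3568, p* = 42.4802.
With the tax, the buyer price exceeds the seller price by 30.75: (80.2 − 0.56q) − (3.75 + 0.575q) = 30.75 → q' = 40.2643.
Δq = 67.3568 − 40.2643 = 27.0925; the wedge equals the tax, 30.75.
Deadweight loss = ½ × 27.0925 × 30.75 = $416.55.

$416.55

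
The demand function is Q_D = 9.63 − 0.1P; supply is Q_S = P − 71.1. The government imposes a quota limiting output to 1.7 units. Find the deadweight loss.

1.92

In inverse form: demand P = 96.3 − 10Q, supply P = 71.1 + Q.
Competitive equilibrium: 96.3 − 10Q = 71.1 + Q → Q* = 2.2909, P* = 73.3909.
At Q = 1.7: demand price = 96.3 − 10·1.7 = 79.3; supply price = 71.1 + 1·1.7 = 72.8.
ΔQ = 2.2909 − 1.7 = 0.5909; wedge = 79.3 − 72.8 = 6.5.
Welfare loss = ½ × 0.5909 × 6.5 = 1.92.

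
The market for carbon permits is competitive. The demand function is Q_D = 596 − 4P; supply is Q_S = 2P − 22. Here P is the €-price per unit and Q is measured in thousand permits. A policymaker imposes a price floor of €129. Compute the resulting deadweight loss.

In inverse form: demand P = 149 − 0.25Q, supply P = 11 + 0.5Q.
Competitive equilibrium: 149 − 0.25Q = 11 + 0.5Q → Q* = 184, P* = 103.
At the floor P = 129, quantity demanded = (149 − 129)/0.25 = 80.
Sellers' marginal cost at Q' = 80: 11 + 0.5·80 = 51.
ΔQ = 184 − 80 = 104; wedge = 129 − 51 = 78.
The triangle = ½ × 104 × 78 = €4056 thousand.

€4056 thousand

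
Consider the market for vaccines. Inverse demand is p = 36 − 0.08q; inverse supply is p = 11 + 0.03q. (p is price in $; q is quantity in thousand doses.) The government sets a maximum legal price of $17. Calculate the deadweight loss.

Competitive equilibrium: 36 − 0.08q = 11 + 0.03q → q* = 227.2727, p* = 17.8182.
At the ceiling p = 17, quantity supplied = (17 − 11)/0.03 = 200.
Willingness to pay at q' = 200: 36 − 0.08·200 = 20.
Δq = 227.2727 − 200 = 27.2727; wedge = 20 − 17 = 3.
The triangle = ½ × 27.2727 × 3 = $40.91 thousand.

$40.91 thousand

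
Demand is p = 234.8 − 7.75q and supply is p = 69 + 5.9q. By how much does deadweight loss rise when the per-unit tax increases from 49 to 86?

182.97

Competitive equilibrium: 234.8 − 7.75q = 69 + 5.9q → q* = 12.1465, p* = 140.6645.
For a per-unit tax t: Δq = t/13.65, so DWL = ½·t·(t/13.65) = t²/27.3.
At t = 49: DWL = 87.949. At t = 86: DWL = 270.916.
Increase = 270.916 − 87.949 = 182.97.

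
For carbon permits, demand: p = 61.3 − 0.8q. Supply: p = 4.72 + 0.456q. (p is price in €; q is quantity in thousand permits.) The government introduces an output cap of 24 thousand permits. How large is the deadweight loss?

€278.21 thousand

Competitive equilibrium: 61.3 − 0.8q = 4.72 + 0.456q → q* = 45.0478, p* = 25.2618.
At q = 24: demand price = 61.3 − 0.8·24 = 42.1; supply price = 4.72 + 0.456·24 = 15.664.
Δq = 45.0478 − 24 = 21.0478; wedge = 42.1 − 15.664 = 26.436.
DWL = ½ × 21.0478 × 26.436 = €278.21 thousand.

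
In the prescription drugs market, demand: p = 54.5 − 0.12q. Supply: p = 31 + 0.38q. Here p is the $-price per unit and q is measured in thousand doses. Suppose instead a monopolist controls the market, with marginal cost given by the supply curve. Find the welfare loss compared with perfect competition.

Competitive equilibrium: 54.5 − 0.12q = 31 + 0.38q → q* = 47, p* = 48.86.
Marginal revenue: MR = 54.5 − 0.24q. Set MR = MC: 54.5 − 0.24q = 31 + 0.38q → q_m = 37.9032.
Price p_m = 54.5 − 0.12·37.9032 = 49.9516; MC(q_m) = 31 + 0.38·37.9032 = 45.4032.
Competitive q* = 47, so Δq = 9.0968; wedge = 49.9516 − 45.4032 = 4.5484.
DWL = ½ × 9.0968 × 4.5484 = $20.69 thousand.

$20.69 thousand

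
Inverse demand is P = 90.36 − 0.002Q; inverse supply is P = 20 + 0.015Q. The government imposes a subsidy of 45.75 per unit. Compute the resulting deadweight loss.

Competitive equilibrium: 90.36 − 0.002Q = 20 + 0.015Q → Q* = 4138.8235, P* = 82.0824.
The subsidy lowers effective supply by 45.75: P = 0.015Q − 25.75.
New quantity: 90.36 − 0.002Q = 0.015Q − 25.75 → Q' = 6830.
Overproduction ΔQ = 6830 − 4138.8235 = 2691.1765; wedge = subsidy = 45.75.
The triangle = ½ × 2691.1765 × 45.75 = 61560.66.

61560.66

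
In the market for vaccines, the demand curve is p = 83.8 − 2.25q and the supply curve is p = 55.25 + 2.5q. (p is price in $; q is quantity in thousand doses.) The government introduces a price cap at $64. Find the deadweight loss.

Competitive equilibrium: 83.8 − 2.25q = 55.25 + 2.5q → q* = 6.0105, p* = 70.2763.
At the ceiling p = 64, quantity supplied = (64 − 55.25)/2.5 = 3.5.
Willingness to pay at q' = 3.5: 83.8 − 2.25·3.5 = 75.925.
Δq = 6.0105 − 3.5 = 2.5105; wedge = 75.925 − 64 = 11.925.
Welfare loss = ½ × 2.5105 × 11.925 = $14.97 thousand.

$14.97 thousand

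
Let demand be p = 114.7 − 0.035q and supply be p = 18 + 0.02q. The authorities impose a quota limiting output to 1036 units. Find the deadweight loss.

Competitive equilibrium: 114.7 − 0.035q = 18 + 0.02q → q* = 1758.1818, p* = 53.1636.
At q = 1036: demand price = 114.7 − 0.035·1036 = 78.44; supply price = 18 + 0.02·1036 = 38.72.
Δq = 1758.1818 − 1036 = 722.1818; wedge = 78.44 − 38.72 = 39.72.
DWL = ½ × 722.1818 × 39.72 = 14342.53.

14342.53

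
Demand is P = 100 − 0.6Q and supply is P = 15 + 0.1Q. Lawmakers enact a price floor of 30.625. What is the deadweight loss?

11.79

Competitive equilibrium: 100 − 0.6Q = 15 + 0.1Q → Q* = 121.4286, P* = 27.1429.
At the floor P = 30.625, quantity demanded = (100 − 30.625)/0.6 = 115.625.
Sellers' marginal cost at Q' = 115.625: 15 + 0.1·115.625 = 26.5625.
ΔQ = 121.4286 − 115.625 = 5.8036; wedge = 30.625 − 26.5625 = 4.0625.
Welfare loss = ½ × 5.8036 × 4.0625 = 11.79.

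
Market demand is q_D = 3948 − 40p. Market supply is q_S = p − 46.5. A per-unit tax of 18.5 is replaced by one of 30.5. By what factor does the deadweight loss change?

2.718

In inverse form: demand p = 98.7 − 0.025q, supply p = 46.5 + q.
Competitive equilibrium: 98.7 − 0.025q = 46.5 + q → q* = 50.9268, p* = 97.4268.
For a per-unit tax t: Δq = t/1.025, so DWL = ½·t·(t/1.025) = t²/2.05.
At t = 18.5: DWL = 166.951. At t = 30.5: DWL = 453.780.
Ratio = (30.5/18.5)² = 2.718.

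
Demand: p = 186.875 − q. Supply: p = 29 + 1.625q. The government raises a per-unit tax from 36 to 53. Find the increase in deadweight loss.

Competitive equilibrium: 186.875 − q = 29 + 1.625q → q* = 60.1429, p* = 126.7321.
For a per-unit tax t: Δq = t/2.625, so DWL = ½·t·(t/2.625) = t²/5.25.
At t = 36: DWL = 246.857. At t = 53: DWL = 535.048.
Increase = 535.048 − 246.857 = 288.19.

288.19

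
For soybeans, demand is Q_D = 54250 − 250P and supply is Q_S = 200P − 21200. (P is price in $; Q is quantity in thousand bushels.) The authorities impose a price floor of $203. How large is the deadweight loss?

In inverse form: demand P = 217 − 0.004Q, supply P = 106 + 0.005Q.
Competitive equilibrium: 217 − 0.004Q = 106 + 0.005Q → Q* = 12333.3333, P* = 167.6667.
At the floor P = 203, quantity demanded = (217 − 203)/0.004 = 3500.
Sellers' marginal cost at Q' = 3500: 106 + 0.005·3500 = 123.5.
ΔQ = 12333.3333 − 3500 = 8833.3333; wedge = 203 − 123.5 = 79.5.
The triangle = ½ × 8833.3333 × 79.5 = $351125 thousand.

$351125 thousand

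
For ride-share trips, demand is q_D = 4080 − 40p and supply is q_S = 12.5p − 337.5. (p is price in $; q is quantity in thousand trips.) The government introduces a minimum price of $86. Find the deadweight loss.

In inverse form: demand p = 102 − 0.025q, supply p = 27 + 0.08q.
Competitive equilibrium: 102 − 0.025q = 27 + 0.08q → q* = 714.2857, p* = 84.1429.
At the floor p = 86, quantity demanded = (102 − 86)/0.025 = 640.
Sellers' marginal cost at q' = 640: 27 + 0.08·640 = 78.2.
Δq = 714.2857 − 640 = 74.2857; wedge = 86 − 78.2 = 7.8.
DWL = ½ × 74.2857 × 7.8 = $289.71 thousand.

$289.71 thousand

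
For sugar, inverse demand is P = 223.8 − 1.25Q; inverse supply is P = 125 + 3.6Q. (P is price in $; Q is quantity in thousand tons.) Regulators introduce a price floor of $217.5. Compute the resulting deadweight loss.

Competitive equilibrium: 223.8 − 1.25Q = 125 + 3.6Q → Q* = 20.3711, P* = 198.3361.
At the floor P = 217.5, quantity demanded = (223.8 − 217.5)/1.25 = 5.04.
Sellers' marginal cost at Q' = 5.04: 125 + 3.6·5.04 = 143.144.
ΔQ = 20.3711 − 5.04 = 15.3311; wedge = 217.5 − 143.144 = 74.356.
Deadweight loss = ½ × 15.3311 × 74.356 = $569.98 thousand.

$569.98 thousand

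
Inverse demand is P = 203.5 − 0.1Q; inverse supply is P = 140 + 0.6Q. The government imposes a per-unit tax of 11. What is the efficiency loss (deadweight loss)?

86.43

Competitive equilibrium: 203.5 − 0.1Q = 140 + 0.6Q → Q* = 90.7143, P* = 194.4286.
With the tax, the buyer price exceeds the seller price by 11: (203.5 − 0.1Q) − (140 + 0.6Q) = 11 → Q' = 75.
ΔQ = 90.7143 − 75 = 15.7143; the wedge equals the tax, 11.
The triangle = ½ × 15.7143 × 11 = 86.43.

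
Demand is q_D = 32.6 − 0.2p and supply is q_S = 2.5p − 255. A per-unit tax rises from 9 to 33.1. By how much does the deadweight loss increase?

93.95

In inverse form: demand p = 163 − 5q, supply p = 102 + 0.4q.
Competitive equilibrium: 163 − 5q = 102 + 0.4q → q* = 11.2963, p* = 106.5185.
For a per-unit tax t: Δq = t/5.4, so DWL = ½·t·(t/5.4) = t²/10.8.
At t = 9: DWL = 7.5. At t = 33.1: DWL = 101.445.
Increase = 101.445 − 7.5 = 93.95.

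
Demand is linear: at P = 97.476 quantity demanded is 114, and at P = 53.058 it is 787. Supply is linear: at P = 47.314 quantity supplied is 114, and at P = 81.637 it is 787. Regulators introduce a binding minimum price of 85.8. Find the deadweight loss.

3709.85

Demand slope = (53.058 − 97.476)/(787 − 114) = −0.066, so P = 105 − 0.066Q.
Supply slope = (81.637 − 47.314)/(787 − 114) = 0.051, so P = 41.5 + 0.051Q.
Competitive equilibrium: 105 − 0.066Q = 41.5 + 0.051Q → Q* = 542.735, P* = 69.1795.
At the floor P = 85.8, quantity demanded = (105 − 85.8)/0.066 = 290.9091.
Sellers' marginal cost at Q' = 290.9091: 41.5 + 0.051·290.9091 = 56.3364.
ΔQ = 542.735 − 290.9091 = 251.8259; wedge = 85.8 − 56.3364 = 29.4636.
The triangle = ½ × 251.8259 × 29.4636 = 3709.85.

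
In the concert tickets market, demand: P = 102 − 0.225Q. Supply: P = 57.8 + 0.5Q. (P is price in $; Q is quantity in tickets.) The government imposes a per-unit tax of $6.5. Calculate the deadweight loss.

Competitive equilibrium: 102 − 0.225Q = 57.8 + 0.5Q → Q* = 60.9655, P* = 88.2828.
With the tax, the buyer price exceeds the seller price by 6.5: (102 − 0.225Q) − (57.8 + 0.5Q) = 6.5 → Q' = 52.
ΔQ = 60.9655 − 52 = 8.9655; the wedge equals the tax, 6.5.
DWL = ½ × 8.9655 × 6.5 = $29.14.

$29.14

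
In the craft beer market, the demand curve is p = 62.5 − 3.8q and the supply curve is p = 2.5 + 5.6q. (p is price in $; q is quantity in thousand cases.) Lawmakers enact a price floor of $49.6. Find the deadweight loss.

Competitive equilibrium: 62.5 − 3.8q = 2.5 + 5.6q → q* = 6.383, p* = 38.2447.
At the floor p = 49.6, quantity demanded = (62.5 − 49.6)/3.8 = 3.3947.
Sellers' marginal cost at q' = 3.3947: 2.5 + 5.6·3.3947 = 21.5103.
Δq = 6.383 − 3.3947 = 2.9883; wedge = 49.6 − 21.5103 = 28.0897.
DWL = ½ × 2.9883 × 28.0897 = $41.97 thousand.

$41.97 thousand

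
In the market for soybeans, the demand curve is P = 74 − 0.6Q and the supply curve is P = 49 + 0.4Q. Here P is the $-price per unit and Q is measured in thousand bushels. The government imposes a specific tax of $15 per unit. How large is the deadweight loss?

$112.50 thousand

Competitive equilibrium: 74 − 0.6Q = 49 + 0.4Q → Q* = 25, P* = 59.
With the tax, the buyer price exceeds the seller price by 15: (74 − 0.6Q) − (49 + 0.4Q) = 15 → Q' = 10.
ΔQ = 25 − 10 = 15; the wedge equals the tax, 15.
DWL = ½ × 15 × 15 = $112.50 thousand.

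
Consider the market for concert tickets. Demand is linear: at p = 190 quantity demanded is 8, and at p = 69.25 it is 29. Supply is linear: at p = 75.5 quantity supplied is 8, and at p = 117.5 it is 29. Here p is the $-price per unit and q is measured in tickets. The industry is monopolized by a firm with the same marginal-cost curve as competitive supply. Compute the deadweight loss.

Demand slope = (69.25 − 190)/(29 − 8) = −5.75, so p = 236 − 5.75q.
Supply slope = (117.5 − 75.5)/(29 − 8) = 2, so p = 59.5 + 2q.
Competitive equilibrium: 236 − 5.75q = 59.5 + 2q → q* = 22.7742, p* = 105.0484.
Marginal revenue: MR = 236 − 11.5q. Set MR = MC: 236 − 11.5q = 59.5 + 2q → q_m = 13.0741.
Price p_m = 236 − 5.75·13.0741 = 160.8239; MC(q_m) = 59.5 + 2·13.0741 = 85.6482.
Competitive q* = 22.7742, so Δq = 9.7001; wedge = 160.8239 − 85.6482 = 75.1757.
DWL = ½ × 9.7001 × 75.1757 = $364.61.

$364.61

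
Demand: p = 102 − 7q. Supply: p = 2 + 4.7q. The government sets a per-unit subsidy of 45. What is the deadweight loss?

Competitive equilibrium: 102 − 7q = 2 + 4.7q → q* = 8.547, p* = 42.1709.
The subsidy lowers effective supply by 45: p = 4.7q − 43.
New quantity: 102 − 7q = 4.7q − 43 → q' = 12.3932.
Overproduction Δq = 12.3932 − 8.547 = 3.8462; wedge = subsidy = 45.
DWL = ½ × 3.8462 × 45 = 86.54.

86.54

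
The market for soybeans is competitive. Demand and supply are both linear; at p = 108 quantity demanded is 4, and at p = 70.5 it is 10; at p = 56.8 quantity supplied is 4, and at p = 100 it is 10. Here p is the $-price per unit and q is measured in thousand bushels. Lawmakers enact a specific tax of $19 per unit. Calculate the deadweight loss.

Demand slope = (70.5 − 108)/(10 − 4) = −6.25, so p = 133 − 6.25q.
Supply slope = (100 − 56.8)/(10 − 4) = 7.2, so p = 28 + 7.2q.
Competitive equilibrium: 133 − 6.25q = 28 + 7.2q → q* = 7.8067, p* = 84.2082.
With the tax, the buyer price exceeds the seller price by 19: (133 − 6.25q) − (28 + 7.2q) = 19 → q' = 6.3941.
Δq = 7.8067 − 6.3941 = 1.4126; the wedge equals the tax, 19.
Welfare loss = ½ × 1.4126 × 19 = $13.42 thousand.

$13.42 thousand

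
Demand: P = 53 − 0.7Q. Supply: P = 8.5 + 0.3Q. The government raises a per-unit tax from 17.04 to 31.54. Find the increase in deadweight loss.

Competitive equilibrium: 53 − 0.7Q = 8.5 + 0.3Q → Q* = 44.5, P* = 21.85.
For a per-unit tax t: ΔQ = t/1, so DWL = ½·t·(t/1) = t²/2.
At t = 17.04: DWL = 145.181. At t = 31.54: DWL = 497.386.
Increase = 497.386 − 145.181 = 352.205.

352.205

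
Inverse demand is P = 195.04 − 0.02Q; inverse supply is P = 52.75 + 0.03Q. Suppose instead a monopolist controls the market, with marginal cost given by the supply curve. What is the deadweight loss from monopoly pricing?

Competitive equilibrium: 195.04 − 0.02Q = 52.75 + 0.03Q → Q* = 2845.8, P* = 138.124.
Marginal revenue: MR = 195.04 − 0.04Q. Set MR = MC: 195.04 − 0.04Q = 52.75 + 0.03Q → Q_m = 2032.7143.
Price P_m = 195.04 − 0.02·2032.7143 = 154.3857; MC(Q_m) = 52.75 + 0.03·2032.7143 = 113.7314.
Competitive Q* = 2845.8, so ΔQ = 813.0857; wedge = 154.3857 − 113.7314 = 40.6543.
DWL = ½ × 813.0857 × 40.6543 = 16527.71.

16527.71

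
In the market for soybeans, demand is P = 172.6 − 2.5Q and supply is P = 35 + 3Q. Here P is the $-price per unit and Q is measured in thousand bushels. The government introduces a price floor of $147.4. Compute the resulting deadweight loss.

Competitive equilibrium: 172.6 − 2.5Q = 35 + 3Q → Q* = 25.0182, P* = 110.0545.
At the floor P = 147.4, quantity demanded = (172.6 − 147.4)/2.5 = 10.08.
Sellers' marginal cost at Q' = 10.08: 35 + 3·10.08 = 65.24.
ΔQ = 25.0182 − 10.08 = 14.9382; wedge = 147.4 − 65.24 = 82.16.
The triangle = ½ × 14.9382 × 82.16 = $613.66 thousand.

$613.66 thousand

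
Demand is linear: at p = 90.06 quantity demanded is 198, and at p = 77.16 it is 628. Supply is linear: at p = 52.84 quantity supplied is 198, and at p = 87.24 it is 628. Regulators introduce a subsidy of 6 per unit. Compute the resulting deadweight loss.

163.64

Demand slope = (77.16 − 90.06)/(628 − 198) = −0.03, so p = 96 − 0.03q.
Supply slope = (87.24 − 52.84)/(628 − 198) = 0.08, so p = 37 + 0.08q.
Competitive equilibrium: 96 − 0.03q = 37 + 0.08q → q* = 536.3636, p* = 79.9091.
The subsidy lowers effective supply by 6: p = 31 + 0.08q.
New quantity: 96 − 0.03q = 31 + 0.08q → q' = 590.9091.
Overproduction Δq = 590.9091 − 536.3636 = 54.5455; wedge = subsidy = 6.
Deadweight loss = ½ × 54.5455 × 6 = 163.64.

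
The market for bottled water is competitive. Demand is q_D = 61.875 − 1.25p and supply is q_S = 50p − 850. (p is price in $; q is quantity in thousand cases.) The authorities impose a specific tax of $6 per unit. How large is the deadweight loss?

In inverse form: demand p = 49.5 − 0.8q, supply p = 17 + 0.02q.
Competitive equilibrium: 49.5 − 0.8q = 17 + 0.02q → q* = 39.6341, p* = 17.7927.
With the tax, the buyer price exceeds the seller price by 6: (49.5 − 0.8q) − (17 + 0.02q) = 6 → q' = 32.3171.
Δq = 39.6341 − 32.3171 = 7.317; the wedge equals the tax, 6.
The triangle = ½ × 7.317 × 6 = $21.95 thousand.

$21.95 thousand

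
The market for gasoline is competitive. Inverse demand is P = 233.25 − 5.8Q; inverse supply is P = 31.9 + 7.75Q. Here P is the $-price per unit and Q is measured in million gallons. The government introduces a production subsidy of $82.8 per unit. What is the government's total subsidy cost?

$1736.36 million

Competitive equilibrium: 233.25 − 5.8Q = 31.9 + 7.75Q → Q* = 14.8598, P* = 147.0633.
The subsidy lowers effective supply by 82.8: P = 7.75Q − 50.9.
New quantity: 233.25 − 5.8Q = 7.75Q − 50.9 → Q' = 20.9705.
Total subsidy cost = 82.8 × 20.9705 = $1736.36 million.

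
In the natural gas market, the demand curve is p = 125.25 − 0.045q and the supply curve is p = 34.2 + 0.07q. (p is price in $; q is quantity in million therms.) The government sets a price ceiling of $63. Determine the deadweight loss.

$8316.58 million

Competitive equilibrium: 125.25 − 0.045q = 34.2 + 0.07q → q* = 791.73913, p* = 89.62174.
At the ceiling p = 63, quantity supplied = (63 − 34.2)/0.07 = 411.42857.
Willingness to pay at q' = 411.42857: 125.25 − 0.045·411.42857 = 106.73571.
Δq = 791.73913 − 411.42857 = 380.31056; wedge = 106.73571 − 63 = 43.73571.
Deadweight loss = ½ × 380.31056 × 43.73571 = $8316.58 million.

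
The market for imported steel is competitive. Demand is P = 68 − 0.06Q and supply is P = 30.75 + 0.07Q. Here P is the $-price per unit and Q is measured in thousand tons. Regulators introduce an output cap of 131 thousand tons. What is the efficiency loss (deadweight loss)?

$1572.49 thousand

Competitive equilibrium: 68 − 0.06Q = 30.75 + 0.07Q → Q* = 286.5385, P* = 50.8077.
At Q = 131: demand price = 68 − 0.06·131 = 60.14; supply price = 30.75 + 0.07·131 = 39.92.
ΔQ = 286.5385 − 131 = 155.5385; wedge = 60.14 − 39.92 = 20.22.
DWL = ½ × 155.5385 × 20.22 = $1572.49 thousand.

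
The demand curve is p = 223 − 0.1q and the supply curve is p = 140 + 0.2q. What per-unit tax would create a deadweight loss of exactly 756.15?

21.3

Competitive equilibrium: 223 − 0.1q = 140 + 0.2q → q* = 276.6667, p* = 195.3333.
A tax t gives Δq = t/0.3 and wedge t, so DWL = t²/0.6.
t²/0.6 = 756.15 → t² = 453.69 → t = 21.3.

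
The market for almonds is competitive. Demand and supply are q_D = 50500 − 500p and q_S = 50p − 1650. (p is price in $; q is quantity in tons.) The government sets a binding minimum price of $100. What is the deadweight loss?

In inverse form: demand p = 101 − 0.002q, supply p = 33 + 0.02q.
Competitive equilibrium: 101 − 0.002q = 33 + 0.02q → q* = 3090.9091, p* = 94.8182.
At the floor p = 100, quantity demanded = (101 − 100)/0.002 = 500.
Sellers' marginal cost at q' = 500: 33 + 0.02·500 = 43.
Δq = 3090.9091 − 500 = 2590.9091; wedge = 100 − 43 = 57.
The triangle = ½ × 2590.9091 × 57 = $73840.91.

$73840.91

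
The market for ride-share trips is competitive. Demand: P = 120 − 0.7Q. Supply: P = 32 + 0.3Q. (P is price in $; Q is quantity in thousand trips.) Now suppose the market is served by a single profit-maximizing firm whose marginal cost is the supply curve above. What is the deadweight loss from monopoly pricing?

$656.50 thousand

Competitive equilibrium: 120 − 0.7Q = 32 + 0.3Q → Q* = 88, P* = 58.4.
Marginal revenue: MR = 120 − 1.4Q. Set MR = MC: 120 − 1.4Q = 32 + 0.3Q → Q_m = 51.7647.
Price P_m = 120 − 0.7·51.7647 = 83.7647; MC(Q_m) = 32 + 0.3·51.7647 = 47.5294.
Competitive Q* = 88, so ΔQ = 36.2353; wedge = 83.7647 − 47.5294 = 36.2353.
The triangle = ½ × 36.2353 × 36.2353 = $656.50 thousand.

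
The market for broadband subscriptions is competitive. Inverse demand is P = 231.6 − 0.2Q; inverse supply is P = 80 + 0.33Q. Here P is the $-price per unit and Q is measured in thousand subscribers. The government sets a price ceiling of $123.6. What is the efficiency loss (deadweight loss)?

Competitive equilibrium: 231.6 − 0.2Q = 80 + 0.33Q → Q* = 286.0377, P* = 174.3925.
At the ceiling P = 123.6, quantity supplied = (123.6 − 80)/0.33 = 132.1212.
Willingness to pay at Q' = 132.1212: 231.6 − 0.2·132.1212 = 205.1758.
ΔQ = 286.0377 − 132.1212 = 153.9165; wedge = 205.1758 − 123.6 = 81.5758.
Welfare loss = ½ × 153.9165 × 81.5758 = $6277.93 thousand.

$6277.93 thousand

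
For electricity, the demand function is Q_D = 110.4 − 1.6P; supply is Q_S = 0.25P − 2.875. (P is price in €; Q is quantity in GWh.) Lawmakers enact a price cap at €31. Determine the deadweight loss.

€132.08

In inverse form: demand P = 69 − 0.625Q, supply P = 11.5 + 4Q.
Competitive equilibrium: 69 − 0.625Q = 11.5 + 4Q → Q* = 12.4324, P* = 61.2297.
At the ceiling P = 31, quantity supplied = (31 − 11.5)/4 = 4.875.
Willingness to pay at Q' = 4.875: 69 − 0.625·4.875 = 65.9531.
ΔQ = 12.4324 − 4.875 = 7.5574; wedge = 65.9531 − 31 = 34.9531.
Deadweight loss = ½ × 7.5574 × 34.9531 = €132.08.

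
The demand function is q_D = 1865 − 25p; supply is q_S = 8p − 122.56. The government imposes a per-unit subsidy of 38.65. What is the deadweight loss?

In inverse form: demand p = 74.6 − 0.04q, supply p = 15.32 + 0.125q.
Competitive equilibrium: 74.6 − 0.04q = 15.32 + 0.125q → q* = 359.27273, p* = 60.22909.
The subsidy lowers effective supply by 38.65: p = 0.125q − 23.33.
New quantity: 74.6 − 0.04q = 0.125q − 23.33 → q' = 593.51515.
Overproduction Δq = 593.51515 − 359.27273 = 234.24242; wedge = subsidy = 38.65.
DWL = ½ × 234.24242 × 38.65 = 4526.73.

4526.73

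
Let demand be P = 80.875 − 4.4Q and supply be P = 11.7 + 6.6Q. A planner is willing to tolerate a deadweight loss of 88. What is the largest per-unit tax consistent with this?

Competitive equilibrium: 80.875 − 4.4Q = 11.7 + 6.6Q → Q* = 6.2886, P* = 53.205.
A tax t gives ΔQ = t/11 and wedge t, so DWL = t²/22.
t²/22 = 88 → t² = 1936 → t = 44.

44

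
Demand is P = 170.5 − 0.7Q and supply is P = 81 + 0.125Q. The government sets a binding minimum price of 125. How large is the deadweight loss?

Competitive equilibrium: 170.5 − 0.7Q = 81 + 0.125Q → Q* = 108.4848, P* = 94.5606.
At the floor P = 125, quantity demanded = (170.5 − 125)/0.7 = 65.
Sellers' marginal cost at Q' = 65: 81 + 0.125·65 = 89.125.
ΔQ = 108.4848 − 65 = 43.4848; wedge = 125 − 89.125 = 35.875.
DWL = ½ × 43.4848 × 35.875 = 780.01.

780.01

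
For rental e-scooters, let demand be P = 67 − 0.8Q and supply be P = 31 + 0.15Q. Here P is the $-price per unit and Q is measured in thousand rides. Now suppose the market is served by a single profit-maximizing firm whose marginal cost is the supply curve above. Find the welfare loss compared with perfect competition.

Competitive equilibrium: 67 − 0.8Q = 31 + 0.15Q → Q* = 37.8947, P* = 36.6842.
Marginal revenue: MR = 67 − 1.6Q. Set MR = MC: 67 − 1.6Q = 31 + 0.15Q → Q_m = 20.5714.
Price P_m = 67 − 0.8·20.5714 = 50.5429; MC(Q_m) = 31 + 0.15·20.5714 = 34.0857.
Competitive Q* = 37.8947, so ΔQ = 17.3233; wedge = 50.5429 − 34.0857 = 16.4572.
Welfare loss = ½ × 17.3233 × 16.4572 = $142.55 thousand.

$142.55 thousand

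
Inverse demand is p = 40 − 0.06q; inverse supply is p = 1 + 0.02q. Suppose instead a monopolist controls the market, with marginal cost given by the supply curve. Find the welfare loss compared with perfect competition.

1746.05

Competitive equilibrium: 40 − 0.06q = 1 + 0.02q → q* = 487.5, p* = 10.75.
Marginal revenue: MR = 40 − 0.12q. Set MR = MC: 40 − 0.12q = 1 + 0.02q → q_m = 278.5714.
Price p_m = 40 − 0.06·278.5714 = 23.2857; MC(q_m) = 1 + 0.02·278.5714 = 6.5714.
Competitive q* = 487.5, so Δq = 208.9286; wedge = 23.2857 − 6.5714 = 16.7143.
The triangle = ½ × 208.9286 × 16.7143 = 1746.05.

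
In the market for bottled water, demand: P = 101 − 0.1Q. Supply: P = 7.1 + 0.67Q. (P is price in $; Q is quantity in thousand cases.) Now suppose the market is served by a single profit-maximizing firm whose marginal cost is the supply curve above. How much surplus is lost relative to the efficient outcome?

Competitive equilibrium: 101 − 0.1Q = 7.1 + 0.67Q → Q* = 121.9481, P* = 88.8052.
Marginal revenue: MR = 101 − 0.2Q. Set MR = MC: 101 − 0.2Q = 7.1 + 0.67Q → Q_m = 107.931.
Price P_m = 101 − 0.1·107.931 = 90.2069; MC(Q_m) = 7.1 + 0.67·107.931 = 79.4138.
Competitive Q* = 121.9481, so ΔQ = 14.0171; wedge = 90.2069 − 79.4138 = 10.7931.
Welfare loss = ½ × 14.0171 × 10.7931 = $75.64 thousand.

$75.64 thousand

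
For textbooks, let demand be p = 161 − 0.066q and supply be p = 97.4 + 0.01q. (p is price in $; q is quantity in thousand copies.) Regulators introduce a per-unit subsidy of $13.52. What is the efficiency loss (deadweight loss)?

$1202.57 thousand

Competitive equilibrium: 161 − 0.066q = 97.4 + 0.01q → q* = 836.8421, p* = 105.7684.
The subsidy lowers effective supply by 13.52: p = 83.88 + 0.01q.
New quantity: 161 − 0.066q = 83.88 + 0.01q → q' = 1014.7368.
Overproduction Δq = 1014.7368 − 836.8421 = 177.8947; wedge = subsidy = 13.52.
Welfare loss = ½ × 177.8947 × 13.52 = $1202.57 thousand.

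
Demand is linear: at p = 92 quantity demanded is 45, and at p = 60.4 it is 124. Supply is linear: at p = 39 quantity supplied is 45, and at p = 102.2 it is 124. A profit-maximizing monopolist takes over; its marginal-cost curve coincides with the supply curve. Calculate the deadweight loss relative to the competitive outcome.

Demand slope = (60.4 − 92)/(124 − 45) = −0.4, so p = 110 − 0.4q.
Supply slope = (102.2 − 39)/(124 − 45) = 0.8, so p = 3 + 0.8q.
Competitive equilibrium: 110 − 0.4q = 3 + 0.8q → q* = 89.1667, p* = 74.3333.
Marginal revenue: MR = 110 − 0.8q. Set MR = MC: 110 − 0.8q = 3 + 0.8q → q_m = 66.875.
Price p_m = 110 − 0.4·66.875 = 83.25; MC(q_m) = 3 + 0.8·66.875 = 56.5.
Competitive q* = 89.1667, so Δq = 22.2917; wedge = 83.25 − 56.5 = 26.75.
Deadweight loss = ½ × 22.2917 × 26.75 = 298.15.

298.15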